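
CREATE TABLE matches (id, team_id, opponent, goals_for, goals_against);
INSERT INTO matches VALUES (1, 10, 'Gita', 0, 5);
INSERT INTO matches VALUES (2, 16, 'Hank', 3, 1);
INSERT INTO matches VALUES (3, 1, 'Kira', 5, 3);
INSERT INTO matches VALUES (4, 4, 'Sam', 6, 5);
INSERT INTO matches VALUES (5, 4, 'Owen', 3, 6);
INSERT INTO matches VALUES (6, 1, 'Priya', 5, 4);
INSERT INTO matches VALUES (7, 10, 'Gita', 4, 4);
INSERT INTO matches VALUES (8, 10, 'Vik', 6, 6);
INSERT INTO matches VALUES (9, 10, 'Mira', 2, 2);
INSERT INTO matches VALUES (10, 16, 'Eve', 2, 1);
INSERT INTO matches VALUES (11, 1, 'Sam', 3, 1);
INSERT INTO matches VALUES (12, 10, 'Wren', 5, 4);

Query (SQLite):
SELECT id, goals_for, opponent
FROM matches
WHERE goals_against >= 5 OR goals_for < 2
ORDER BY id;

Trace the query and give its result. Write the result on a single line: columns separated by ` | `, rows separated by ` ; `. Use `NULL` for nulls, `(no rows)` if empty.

goals_against >= 5: ids {1, 4, 5, 8}
goals_for < 2: ids {1}
Combine with OR.

1 | 0 | Gita ; 4 | 6 | Sam ; 5 | 3 | Owen ; 8 | 6 | Vik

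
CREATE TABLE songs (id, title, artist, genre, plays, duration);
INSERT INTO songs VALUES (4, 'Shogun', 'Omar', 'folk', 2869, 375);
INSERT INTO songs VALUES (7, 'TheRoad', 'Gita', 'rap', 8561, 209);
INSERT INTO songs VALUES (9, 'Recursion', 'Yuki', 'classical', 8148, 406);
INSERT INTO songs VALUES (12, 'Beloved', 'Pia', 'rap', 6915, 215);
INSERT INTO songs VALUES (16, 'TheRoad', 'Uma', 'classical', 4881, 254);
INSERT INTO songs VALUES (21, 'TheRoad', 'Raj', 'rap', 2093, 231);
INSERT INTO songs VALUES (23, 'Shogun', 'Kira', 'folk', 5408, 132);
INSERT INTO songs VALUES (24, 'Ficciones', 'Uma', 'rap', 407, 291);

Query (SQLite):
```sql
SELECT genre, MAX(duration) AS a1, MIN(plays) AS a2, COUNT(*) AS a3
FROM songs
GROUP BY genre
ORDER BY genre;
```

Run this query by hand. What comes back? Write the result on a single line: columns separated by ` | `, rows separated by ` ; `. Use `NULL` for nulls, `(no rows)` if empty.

classical | 406 | 4881 | 2 ; folk | 375 | 2869 | 2 ; rap | 291 | 407 | 4

Group songs by genre.
Per group compute: MAX(duration), MIN(plays), COUNT(*).
  classical: ids {9, 16} → MAX(duration)=406, MIN(plays)=4881, COUNT(*)=2
  folk: ids {4, 23} → MAX(duration)=375, MIN(plays)=2869, COUNT(*)=2
  rap: ids {7, 12, 21, 24} → MAX(duration)=291, MIN(plays)=407, COUNT(*)=4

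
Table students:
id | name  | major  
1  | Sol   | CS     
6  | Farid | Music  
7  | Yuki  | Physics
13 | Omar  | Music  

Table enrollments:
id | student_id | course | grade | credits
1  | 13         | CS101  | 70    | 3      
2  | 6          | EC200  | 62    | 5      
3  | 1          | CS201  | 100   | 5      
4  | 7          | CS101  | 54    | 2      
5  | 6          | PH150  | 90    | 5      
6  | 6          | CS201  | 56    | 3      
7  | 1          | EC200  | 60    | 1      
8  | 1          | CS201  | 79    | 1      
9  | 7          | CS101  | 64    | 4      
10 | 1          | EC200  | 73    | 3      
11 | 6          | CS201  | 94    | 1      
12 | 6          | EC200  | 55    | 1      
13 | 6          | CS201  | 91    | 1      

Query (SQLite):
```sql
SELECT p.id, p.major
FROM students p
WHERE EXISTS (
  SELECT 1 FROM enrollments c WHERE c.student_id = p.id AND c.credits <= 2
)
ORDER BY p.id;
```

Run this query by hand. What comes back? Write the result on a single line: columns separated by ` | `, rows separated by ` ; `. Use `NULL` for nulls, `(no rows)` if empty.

For each students row, check whether any enrollments with matching student_id has credits <= 2.
Keep rows where that is true.

1 | CS ; 6 | Music ; 7 | Physics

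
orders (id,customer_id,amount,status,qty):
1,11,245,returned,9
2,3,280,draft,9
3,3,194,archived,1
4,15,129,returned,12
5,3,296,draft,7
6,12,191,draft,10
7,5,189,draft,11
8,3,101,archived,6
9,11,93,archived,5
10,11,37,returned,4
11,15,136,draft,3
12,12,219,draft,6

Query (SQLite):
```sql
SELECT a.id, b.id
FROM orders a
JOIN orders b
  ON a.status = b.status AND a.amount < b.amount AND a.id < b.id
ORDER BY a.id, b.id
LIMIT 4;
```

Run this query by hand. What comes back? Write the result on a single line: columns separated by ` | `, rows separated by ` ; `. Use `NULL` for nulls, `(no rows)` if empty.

2 | 5 ; 6 | 12 ; 7 | 12 ; 11 | 12

Pairs (a,b) with same status, a.amount < b.amount, a.id < b.id.
status groups: archived:{3,8,9} draft:{2,5,6,7,11,12} returned:{1,4,10}
Ordered by (a.id, b.id); first 4.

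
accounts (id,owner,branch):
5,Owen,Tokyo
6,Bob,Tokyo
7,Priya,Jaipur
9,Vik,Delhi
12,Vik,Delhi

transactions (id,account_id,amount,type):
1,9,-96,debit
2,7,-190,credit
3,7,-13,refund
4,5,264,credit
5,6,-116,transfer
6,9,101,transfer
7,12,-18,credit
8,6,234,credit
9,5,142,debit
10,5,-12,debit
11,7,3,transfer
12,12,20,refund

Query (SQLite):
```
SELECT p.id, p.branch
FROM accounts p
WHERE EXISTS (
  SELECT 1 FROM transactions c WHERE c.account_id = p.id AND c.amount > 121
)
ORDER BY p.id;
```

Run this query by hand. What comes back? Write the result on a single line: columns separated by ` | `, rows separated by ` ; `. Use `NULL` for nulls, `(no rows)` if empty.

5 | Tokyo ; 6 | Tokyo

For each accounts row, check whether any transactions with matching account_id has amount > 121.
Keep rows where that is true.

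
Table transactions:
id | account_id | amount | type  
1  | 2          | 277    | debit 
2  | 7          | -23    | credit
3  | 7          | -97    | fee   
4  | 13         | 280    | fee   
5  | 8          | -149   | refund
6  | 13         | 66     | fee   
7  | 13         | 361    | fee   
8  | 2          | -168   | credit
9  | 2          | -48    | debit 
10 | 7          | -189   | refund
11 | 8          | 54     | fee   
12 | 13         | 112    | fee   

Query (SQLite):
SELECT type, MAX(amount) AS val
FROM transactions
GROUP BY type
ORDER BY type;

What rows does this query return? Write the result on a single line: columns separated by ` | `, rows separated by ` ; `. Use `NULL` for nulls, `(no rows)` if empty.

Partition transactions by type; compute MAX(amount) within each group.
  credit: ids {2, 8} → MAX(amount)=-23
  debit: ids {1, 9} → MAX(amount)=277
  fee: ids {3, 4, 6, 7, 11, 12} → MAX(amount)=361
  refund: ids {5, 10} → MAX(amount)=-149

credit | -23 ; debit | 277 ; fee | 361 ; refund | -149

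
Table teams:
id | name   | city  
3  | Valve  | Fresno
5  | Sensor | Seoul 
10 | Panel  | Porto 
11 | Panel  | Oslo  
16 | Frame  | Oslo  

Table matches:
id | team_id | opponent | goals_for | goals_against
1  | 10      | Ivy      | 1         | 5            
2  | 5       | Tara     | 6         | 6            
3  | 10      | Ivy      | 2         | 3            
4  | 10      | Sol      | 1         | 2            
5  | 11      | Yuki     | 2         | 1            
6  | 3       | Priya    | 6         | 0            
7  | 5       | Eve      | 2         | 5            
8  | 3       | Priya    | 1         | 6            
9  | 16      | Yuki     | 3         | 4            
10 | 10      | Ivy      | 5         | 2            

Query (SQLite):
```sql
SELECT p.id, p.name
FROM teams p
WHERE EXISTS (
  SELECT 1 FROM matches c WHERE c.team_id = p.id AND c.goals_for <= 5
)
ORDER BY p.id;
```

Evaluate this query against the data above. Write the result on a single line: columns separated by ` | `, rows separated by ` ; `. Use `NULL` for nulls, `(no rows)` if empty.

For each teams row, check whether any matches with matching team_id has goals_for <= 5.
Keep rows where that is true.

3 | Valve ; 5 | Sensor ; 10 | Panel ; 11 | Panel ; 16 | Frame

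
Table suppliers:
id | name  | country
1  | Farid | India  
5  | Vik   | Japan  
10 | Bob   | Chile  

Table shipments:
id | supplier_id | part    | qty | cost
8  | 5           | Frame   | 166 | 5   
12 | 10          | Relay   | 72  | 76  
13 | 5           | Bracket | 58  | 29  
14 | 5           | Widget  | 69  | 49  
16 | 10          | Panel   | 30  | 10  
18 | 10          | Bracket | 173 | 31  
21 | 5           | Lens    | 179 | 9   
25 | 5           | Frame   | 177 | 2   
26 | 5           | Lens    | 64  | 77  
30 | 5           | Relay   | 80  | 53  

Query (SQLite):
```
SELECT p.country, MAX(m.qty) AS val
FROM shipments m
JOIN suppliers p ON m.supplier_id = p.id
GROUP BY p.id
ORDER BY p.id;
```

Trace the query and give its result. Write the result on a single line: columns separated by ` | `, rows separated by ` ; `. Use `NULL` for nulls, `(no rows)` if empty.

Join each shipments row to its suppliers via supplier_id.
Group joined rows by suppliers.id; compute MAX(m.qty) per group.
  5: ids {8, 13, 14, 21, 25, 26, 30} → MAX(m.qty)=179
  10: ids {12, 16, 18} → MAX(m.qty)=173

Japan | 179 ; Chile | 173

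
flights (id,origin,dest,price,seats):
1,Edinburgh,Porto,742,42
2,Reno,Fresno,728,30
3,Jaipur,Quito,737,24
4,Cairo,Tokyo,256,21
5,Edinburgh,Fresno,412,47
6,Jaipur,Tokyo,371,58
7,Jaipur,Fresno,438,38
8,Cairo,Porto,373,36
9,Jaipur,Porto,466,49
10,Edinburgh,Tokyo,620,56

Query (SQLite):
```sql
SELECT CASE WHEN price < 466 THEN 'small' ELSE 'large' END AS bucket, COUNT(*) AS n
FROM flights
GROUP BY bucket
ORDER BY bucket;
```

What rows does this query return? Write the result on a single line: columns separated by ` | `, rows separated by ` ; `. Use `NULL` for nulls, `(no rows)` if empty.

large | 5 ; small | 5

Bucket rows by price < 466 → 'small' else 'large'; count each bucket.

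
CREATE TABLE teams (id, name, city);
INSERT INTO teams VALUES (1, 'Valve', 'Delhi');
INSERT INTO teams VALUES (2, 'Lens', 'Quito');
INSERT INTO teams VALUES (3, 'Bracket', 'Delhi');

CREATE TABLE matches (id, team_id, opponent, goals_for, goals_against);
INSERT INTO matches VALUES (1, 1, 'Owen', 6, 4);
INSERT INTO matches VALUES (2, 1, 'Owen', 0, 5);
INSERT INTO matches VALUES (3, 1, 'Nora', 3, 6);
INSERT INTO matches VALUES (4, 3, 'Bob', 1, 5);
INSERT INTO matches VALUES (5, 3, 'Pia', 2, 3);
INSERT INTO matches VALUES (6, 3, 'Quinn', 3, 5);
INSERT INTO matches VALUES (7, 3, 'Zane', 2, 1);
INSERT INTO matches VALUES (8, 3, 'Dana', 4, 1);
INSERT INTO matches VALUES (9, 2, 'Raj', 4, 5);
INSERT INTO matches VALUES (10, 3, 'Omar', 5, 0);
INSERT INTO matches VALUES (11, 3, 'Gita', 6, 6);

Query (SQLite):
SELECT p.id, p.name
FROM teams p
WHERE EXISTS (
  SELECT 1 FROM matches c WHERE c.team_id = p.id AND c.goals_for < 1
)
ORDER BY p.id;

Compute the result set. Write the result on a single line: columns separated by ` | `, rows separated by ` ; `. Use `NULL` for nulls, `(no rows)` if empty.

For each teams row, check whether any matches with matching team_id has goals_for < 1.
Keep rows where that is true.

1 | Valve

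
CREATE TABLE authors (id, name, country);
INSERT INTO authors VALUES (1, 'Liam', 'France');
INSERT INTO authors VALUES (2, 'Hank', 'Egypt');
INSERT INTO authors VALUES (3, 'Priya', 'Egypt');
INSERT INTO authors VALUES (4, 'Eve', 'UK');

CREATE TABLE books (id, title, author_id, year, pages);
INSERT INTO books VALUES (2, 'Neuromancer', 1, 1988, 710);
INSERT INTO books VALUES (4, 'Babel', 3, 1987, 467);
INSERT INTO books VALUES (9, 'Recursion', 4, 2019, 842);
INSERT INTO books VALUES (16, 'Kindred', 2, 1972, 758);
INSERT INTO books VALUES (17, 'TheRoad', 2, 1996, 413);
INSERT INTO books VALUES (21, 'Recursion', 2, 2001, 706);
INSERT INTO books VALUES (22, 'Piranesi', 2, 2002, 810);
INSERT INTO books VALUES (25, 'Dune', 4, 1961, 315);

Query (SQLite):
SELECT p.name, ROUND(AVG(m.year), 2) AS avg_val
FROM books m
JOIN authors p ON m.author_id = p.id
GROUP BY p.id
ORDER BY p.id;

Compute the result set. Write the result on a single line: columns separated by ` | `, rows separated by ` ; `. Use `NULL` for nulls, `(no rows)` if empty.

Join each books row to its authors via author_id.
Group joined rows by authors.id; compute ROUND(AVG(m.year), 2) per group.
  1: ids {2} → ROUND(AVG(m.year), 2)=1988
  2: ids {16, 17, 21, 22} → ROUND(AVG(m.year), 2)=1992.75
  3: ids {4} → ROUND(AVG(m.year), 2)=1987
  4: ids {9, 25} → ROUND(AVG(m.year), 2)=1990

Liam | 1988 ; Hank | 1992.75 ; Priya | 1987 ; Eve | 1990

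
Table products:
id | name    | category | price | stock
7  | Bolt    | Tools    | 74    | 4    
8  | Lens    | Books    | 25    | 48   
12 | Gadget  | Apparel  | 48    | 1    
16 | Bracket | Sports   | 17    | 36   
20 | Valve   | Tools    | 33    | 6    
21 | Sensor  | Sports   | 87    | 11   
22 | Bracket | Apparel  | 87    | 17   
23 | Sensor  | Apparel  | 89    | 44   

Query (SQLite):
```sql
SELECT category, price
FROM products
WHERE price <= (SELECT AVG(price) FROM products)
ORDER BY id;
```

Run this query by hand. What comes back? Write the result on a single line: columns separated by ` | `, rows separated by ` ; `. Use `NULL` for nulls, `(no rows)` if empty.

Books | 25 ; Apparel | 48 ; Sports | 17 ; Tools | 33

Scalar subquery: AVG(price) over all products rows = 57.5.
Keep rows where price <= that value.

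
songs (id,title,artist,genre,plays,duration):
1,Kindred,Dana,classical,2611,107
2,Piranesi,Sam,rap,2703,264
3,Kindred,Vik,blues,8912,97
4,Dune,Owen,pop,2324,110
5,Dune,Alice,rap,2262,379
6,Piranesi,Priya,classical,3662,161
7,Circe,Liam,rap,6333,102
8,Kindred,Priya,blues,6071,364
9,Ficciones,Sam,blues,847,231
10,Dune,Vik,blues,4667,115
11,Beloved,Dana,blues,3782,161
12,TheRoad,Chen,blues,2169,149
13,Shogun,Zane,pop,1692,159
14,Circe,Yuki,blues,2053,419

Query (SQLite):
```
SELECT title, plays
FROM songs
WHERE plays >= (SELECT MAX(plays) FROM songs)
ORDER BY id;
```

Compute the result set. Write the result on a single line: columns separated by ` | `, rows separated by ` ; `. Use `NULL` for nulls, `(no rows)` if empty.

Scalar subquery: MAX(plays) over all songs rows = 8912.
Keep rows where plays >= that value.

Kindred | 8912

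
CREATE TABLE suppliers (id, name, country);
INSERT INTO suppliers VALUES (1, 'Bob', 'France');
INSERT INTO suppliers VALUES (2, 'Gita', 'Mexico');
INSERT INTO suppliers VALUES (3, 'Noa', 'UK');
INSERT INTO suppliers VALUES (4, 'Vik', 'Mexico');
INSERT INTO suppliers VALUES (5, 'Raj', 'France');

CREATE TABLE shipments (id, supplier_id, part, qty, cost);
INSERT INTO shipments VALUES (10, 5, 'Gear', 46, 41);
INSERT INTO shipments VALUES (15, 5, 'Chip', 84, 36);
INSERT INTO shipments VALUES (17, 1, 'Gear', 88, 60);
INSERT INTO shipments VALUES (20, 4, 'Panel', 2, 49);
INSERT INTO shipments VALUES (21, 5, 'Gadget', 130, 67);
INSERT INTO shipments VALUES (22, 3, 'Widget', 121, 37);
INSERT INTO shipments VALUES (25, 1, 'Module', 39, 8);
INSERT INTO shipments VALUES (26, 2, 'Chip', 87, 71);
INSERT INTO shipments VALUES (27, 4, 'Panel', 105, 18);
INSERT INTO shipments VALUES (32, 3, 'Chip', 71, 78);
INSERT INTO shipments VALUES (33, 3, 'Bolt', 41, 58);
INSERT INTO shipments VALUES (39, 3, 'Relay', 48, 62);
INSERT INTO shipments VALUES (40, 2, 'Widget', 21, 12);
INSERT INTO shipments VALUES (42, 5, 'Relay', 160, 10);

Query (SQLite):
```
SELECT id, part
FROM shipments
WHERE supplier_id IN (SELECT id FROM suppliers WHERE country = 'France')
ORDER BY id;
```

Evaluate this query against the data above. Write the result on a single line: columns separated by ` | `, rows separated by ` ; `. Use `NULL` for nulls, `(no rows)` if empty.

10 | Gear ; 15 | Chip ; 17 | Gear ; 21 | Gadget ; 25 | Module ; 42 | Relay

Inner query: suppliers.id where country = 'France'.
Outer: keep shipments rows whose supplier_id is in that set.
Inner query → {1, 5}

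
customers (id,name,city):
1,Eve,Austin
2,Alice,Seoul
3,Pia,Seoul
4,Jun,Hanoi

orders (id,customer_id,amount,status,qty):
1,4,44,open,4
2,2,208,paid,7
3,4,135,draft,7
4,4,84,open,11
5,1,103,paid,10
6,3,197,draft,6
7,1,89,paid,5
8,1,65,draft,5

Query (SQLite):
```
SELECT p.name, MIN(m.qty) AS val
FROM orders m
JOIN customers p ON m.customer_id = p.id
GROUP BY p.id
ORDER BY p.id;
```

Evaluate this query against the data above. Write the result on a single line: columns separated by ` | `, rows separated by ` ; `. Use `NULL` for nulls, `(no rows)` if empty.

Join each orders row to its customers via customer_id.
Group joined rows by customers.id; compute MIN(m.qty) per group.
  1: ids {5, 7, 8} → MIN(m.qty)=5
  2: ids {2} → MIN(m.qty)=7
  3: ids {6} → MIN(m.qty)=6
  4: ids {1, 3, 4} → MIN(m.qty)=4

Eve | 5 ; Alice | 7 ; Pia | 6 ; Jun | 4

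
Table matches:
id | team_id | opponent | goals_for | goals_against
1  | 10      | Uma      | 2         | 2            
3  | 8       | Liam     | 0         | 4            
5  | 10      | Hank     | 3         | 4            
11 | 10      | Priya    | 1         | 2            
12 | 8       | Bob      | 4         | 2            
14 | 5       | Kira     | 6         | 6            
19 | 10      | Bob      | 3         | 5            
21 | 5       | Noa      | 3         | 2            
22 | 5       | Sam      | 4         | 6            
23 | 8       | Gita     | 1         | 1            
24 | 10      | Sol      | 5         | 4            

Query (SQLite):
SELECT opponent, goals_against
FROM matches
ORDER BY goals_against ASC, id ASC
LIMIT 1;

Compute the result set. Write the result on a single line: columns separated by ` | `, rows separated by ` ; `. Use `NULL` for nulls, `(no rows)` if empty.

Sort by goals_against asc, tiebreak id asc: (1, id=23), (2, id=1), (2, id=11), (2, id=12) …. Take first 1.

Gita | 1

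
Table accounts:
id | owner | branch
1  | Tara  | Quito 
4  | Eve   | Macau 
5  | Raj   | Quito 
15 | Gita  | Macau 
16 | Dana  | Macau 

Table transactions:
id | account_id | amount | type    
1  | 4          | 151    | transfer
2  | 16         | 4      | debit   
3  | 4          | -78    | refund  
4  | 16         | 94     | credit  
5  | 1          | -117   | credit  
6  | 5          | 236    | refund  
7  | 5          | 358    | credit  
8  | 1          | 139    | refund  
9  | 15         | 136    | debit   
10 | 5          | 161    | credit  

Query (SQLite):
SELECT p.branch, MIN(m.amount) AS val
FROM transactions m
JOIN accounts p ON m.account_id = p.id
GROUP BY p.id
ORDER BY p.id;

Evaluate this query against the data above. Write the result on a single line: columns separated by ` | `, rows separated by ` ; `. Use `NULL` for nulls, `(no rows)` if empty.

Join each transactions row to its accounts via account_id.
Group joined rows by accounts.id; compute MIN(m.amount) per group.
  1: ids {5, 8} → MIN(m.amount)=-117
  4: ids {1, 3} → MIN(m.amount)=-78
  5: ids {6, 7, 10} → MIN(m.amount)=161
  15: ids {9} → MIN(m.amount)=136
  16: ids {2, 4} → MIN(m.amount)=4

Quito | -117 ; Macau | -78 ; Quito | 161 ; Macau | 136 ; Macau | 4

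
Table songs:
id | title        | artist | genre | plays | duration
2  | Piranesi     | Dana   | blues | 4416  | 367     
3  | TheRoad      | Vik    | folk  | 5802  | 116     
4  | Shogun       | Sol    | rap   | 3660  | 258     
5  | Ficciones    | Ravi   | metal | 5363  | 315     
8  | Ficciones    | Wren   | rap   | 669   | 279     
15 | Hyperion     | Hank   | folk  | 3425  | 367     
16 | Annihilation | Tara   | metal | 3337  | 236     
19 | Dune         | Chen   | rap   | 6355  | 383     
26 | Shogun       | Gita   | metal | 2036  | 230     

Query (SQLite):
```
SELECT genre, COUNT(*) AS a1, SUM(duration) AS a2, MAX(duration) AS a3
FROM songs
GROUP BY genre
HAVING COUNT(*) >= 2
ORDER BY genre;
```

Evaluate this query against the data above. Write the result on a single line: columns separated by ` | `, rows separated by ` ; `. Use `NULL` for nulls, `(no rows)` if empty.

folk | 2 | 483 | 367 ; metal | 3 | 781 | 315 ; rap | 3 | 920 | 383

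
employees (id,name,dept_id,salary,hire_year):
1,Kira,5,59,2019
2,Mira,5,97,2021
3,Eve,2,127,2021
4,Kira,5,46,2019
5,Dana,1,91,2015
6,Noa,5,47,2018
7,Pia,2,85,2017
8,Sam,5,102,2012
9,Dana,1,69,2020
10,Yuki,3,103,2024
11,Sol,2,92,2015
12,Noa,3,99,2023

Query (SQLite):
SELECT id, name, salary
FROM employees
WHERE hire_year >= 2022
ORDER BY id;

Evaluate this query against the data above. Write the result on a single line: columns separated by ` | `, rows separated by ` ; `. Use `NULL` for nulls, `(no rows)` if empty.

10 | Yuki | 103 ; 12 | Noa | 99

hire_year >= 2022: ids {10, 12}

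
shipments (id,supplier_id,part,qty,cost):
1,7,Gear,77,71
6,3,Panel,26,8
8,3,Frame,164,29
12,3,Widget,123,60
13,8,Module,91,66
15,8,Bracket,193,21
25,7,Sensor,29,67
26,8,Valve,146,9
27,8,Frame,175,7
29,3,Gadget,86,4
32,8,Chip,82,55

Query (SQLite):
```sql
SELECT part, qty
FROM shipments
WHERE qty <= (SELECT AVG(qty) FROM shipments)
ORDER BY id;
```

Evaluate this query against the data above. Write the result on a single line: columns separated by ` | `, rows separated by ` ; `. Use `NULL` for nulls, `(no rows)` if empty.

Gear | 77 ; Panel | 26 ; Module | 91 ; Sensor | 29 ; Gadget | 86 ; Chip | 82

Scalar subquery: AVG(qty) over all shipments rows = 108.363636 (≈; comparison uses full precision).
Keep rows where qty <= that value.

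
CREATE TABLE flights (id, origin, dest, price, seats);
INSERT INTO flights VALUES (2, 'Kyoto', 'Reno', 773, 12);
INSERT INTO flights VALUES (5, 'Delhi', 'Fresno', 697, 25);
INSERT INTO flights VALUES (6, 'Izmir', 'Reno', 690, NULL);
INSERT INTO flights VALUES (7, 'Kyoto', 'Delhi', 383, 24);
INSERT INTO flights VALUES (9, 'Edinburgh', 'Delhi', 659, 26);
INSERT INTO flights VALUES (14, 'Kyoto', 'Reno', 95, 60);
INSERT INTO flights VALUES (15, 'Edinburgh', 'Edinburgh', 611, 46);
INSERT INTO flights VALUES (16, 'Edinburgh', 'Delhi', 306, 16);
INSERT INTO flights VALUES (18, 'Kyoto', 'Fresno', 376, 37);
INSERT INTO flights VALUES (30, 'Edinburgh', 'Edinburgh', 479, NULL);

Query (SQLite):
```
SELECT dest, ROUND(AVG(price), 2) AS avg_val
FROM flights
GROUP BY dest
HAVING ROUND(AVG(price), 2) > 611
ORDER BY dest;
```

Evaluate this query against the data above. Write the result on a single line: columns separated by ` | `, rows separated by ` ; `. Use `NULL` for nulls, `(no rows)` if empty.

Partition flights by dest; compute ROUND(AVG(price), 2) within each group.
HAVING: keep groups where ROUND(AVG(price), 2) > 611.
  Delhi: ids {7, 9, 16} → ROUND(AVG(price), 2)=449.33
  Edinburgh: ids {15, 30} → ROUND(AVG(price), 2)=545
  Fresno: ids {5, 18} → ROUND(AVG(price), 2)=536.5
  Reno: ids {2, 6, 14} → ROUND(AVG(price), 2)=519.33

(no rows)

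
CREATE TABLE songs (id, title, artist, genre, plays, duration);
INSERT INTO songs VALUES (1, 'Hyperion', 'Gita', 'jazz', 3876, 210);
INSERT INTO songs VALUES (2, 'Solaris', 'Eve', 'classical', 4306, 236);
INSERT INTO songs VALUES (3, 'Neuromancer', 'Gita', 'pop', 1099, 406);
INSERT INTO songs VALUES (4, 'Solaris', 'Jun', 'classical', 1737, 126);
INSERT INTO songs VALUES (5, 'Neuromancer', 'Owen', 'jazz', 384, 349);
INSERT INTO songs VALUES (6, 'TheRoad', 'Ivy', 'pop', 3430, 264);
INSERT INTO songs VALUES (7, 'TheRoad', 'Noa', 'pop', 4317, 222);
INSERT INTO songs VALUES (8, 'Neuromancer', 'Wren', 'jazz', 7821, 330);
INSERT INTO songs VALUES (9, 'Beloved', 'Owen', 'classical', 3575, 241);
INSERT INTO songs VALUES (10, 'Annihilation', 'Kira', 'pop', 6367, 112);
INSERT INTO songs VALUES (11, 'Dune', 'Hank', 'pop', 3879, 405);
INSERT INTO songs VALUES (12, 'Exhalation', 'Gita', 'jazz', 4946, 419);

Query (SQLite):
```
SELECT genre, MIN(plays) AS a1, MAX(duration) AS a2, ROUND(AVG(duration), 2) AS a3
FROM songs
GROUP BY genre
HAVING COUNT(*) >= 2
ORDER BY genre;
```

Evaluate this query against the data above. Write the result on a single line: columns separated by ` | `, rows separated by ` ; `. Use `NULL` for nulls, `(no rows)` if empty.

Group songs by genre.
Per group compute: MIN(plays), MAX(duration), ROUND(AVG(duration), 2).
HAVING: drop groups with fewer than 2 rows.
  classical: ids {2, 4, 9} → MIN(plays)=1737, MAX(duration)=241, ROUND(AVG(duration), 2)=201
  jazz: ids {1, 5, 8, 12} → MIN(plays)=384, MAX(duration)=419, ROUND(AVG(duration), 2)=327
  pop: ids {3, 6, 7, 10, 11} → MIN(plays)=1099, MAX(duration)=406, ROUND(AVG(duration), 2)=281.8

classical | 1737 | 241 | 201 ; jazz | 384 | 419 | 327 ; pop | 1099 | 406 | 281.8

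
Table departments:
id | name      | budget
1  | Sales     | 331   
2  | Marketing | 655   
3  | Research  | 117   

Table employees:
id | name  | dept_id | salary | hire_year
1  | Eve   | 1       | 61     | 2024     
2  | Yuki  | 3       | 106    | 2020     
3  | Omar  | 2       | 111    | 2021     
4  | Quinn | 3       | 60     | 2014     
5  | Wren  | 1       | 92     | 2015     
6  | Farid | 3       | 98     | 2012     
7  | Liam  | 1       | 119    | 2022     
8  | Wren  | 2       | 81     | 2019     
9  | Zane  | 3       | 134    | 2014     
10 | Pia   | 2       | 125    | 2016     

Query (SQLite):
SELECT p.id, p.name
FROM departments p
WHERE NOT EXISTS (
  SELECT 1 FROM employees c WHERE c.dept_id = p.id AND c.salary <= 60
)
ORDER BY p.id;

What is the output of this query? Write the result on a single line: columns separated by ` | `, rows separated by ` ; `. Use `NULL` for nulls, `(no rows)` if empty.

For each departments row, check whether any employees with matching dept_id has salary <= 60.
Keep rows where that is false.

1 | Sales ; 2 | Marketing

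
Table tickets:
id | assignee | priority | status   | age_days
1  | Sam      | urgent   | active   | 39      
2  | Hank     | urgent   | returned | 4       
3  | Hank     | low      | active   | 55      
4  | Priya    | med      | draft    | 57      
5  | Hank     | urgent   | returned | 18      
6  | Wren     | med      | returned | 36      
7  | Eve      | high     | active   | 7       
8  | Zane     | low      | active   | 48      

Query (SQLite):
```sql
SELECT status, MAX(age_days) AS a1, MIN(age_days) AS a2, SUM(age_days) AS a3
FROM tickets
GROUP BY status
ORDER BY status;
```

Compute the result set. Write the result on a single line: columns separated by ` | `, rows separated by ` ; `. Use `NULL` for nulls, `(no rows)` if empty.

Group tickets by status.
Per group compute: MAX(age_days), MIN(age_days), SUM(age_days).
  active: ids {1, 3, 7, 8} → MAX(age_days)=55, MIN(age_days)=7, SUM(age_days)=149
  draft: ids {4} → MAX(age_days)=57, MIN(age_days)=57, SUM(age_days)=57
  returned: ids {2, 5, 6} → MAX(age_days)=36, MIN(age_days)=4, SUM(age_days)=58

active | 55 | 7 | 149 ; draft | 57 | 57 | 57 ; returned | 36 | 4 | 58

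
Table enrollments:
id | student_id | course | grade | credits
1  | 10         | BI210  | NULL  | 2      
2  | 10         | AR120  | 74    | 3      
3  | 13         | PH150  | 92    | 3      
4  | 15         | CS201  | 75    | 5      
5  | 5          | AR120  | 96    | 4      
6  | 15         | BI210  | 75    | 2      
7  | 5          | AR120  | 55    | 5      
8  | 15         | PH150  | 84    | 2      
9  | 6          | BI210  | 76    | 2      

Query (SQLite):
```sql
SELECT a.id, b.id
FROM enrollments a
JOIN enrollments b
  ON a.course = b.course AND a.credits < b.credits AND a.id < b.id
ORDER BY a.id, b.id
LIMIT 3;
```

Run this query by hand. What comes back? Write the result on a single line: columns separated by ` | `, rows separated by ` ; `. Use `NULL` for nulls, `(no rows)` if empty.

Pairs (a,b) with same course, a.credits < b.credits, a.id < b.id.
course groups: AR120:{2,5,7} BI210:{1,6,9} CS201:{4} PH150:{3,8}
Ordered by (a.id, b.id); first 3.

2 | 5 ; 2 | 7 ; 5 | 7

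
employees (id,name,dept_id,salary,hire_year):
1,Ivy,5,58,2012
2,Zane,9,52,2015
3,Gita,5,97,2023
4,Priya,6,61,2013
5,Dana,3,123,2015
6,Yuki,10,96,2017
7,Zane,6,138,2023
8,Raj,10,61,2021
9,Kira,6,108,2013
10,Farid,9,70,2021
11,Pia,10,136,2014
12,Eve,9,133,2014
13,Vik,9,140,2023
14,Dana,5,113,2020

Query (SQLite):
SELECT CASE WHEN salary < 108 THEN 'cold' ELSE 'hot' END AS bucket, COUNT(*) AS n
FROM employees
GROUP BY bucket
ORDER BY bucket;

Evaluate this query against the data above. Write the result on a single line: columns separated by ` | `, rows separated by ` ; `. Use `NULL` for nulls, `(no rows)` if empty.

cold | 7 ; hot | 7

Bucket rows by salary < 108 → 'cold' else 'hot'; count each bucket.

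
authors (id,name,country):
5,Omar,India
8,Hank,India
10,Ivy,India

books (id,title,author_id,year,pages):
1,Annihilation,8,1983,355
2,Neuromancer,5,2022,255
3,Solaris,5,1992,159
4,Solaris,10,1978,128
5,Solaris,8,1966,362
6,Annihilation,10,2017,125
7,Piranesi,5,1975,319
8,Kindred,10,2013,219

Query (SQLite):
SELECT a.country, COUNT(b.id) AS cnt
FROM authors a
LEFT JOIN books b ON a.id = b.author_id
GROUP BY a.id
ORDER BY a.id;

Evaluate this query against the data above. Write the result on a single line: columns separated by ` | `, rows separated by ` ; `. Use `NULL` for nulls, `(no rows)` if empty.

LEFT JOIN keeps every authors row; unmatched ones get NULL for books columns.
Group by authors.id and compute COUNT(b.id). COUNT(col) of an all-NULL group is 0.
  5: ids {2, 3, 7} → COUNT(b.id)=3
  8: ids {1, 5} → COUNT(b.id)=2
  10: ids {4, 6, 8} → COUNT(b.id)=3

India | 3 ; India | 2 ; India | 3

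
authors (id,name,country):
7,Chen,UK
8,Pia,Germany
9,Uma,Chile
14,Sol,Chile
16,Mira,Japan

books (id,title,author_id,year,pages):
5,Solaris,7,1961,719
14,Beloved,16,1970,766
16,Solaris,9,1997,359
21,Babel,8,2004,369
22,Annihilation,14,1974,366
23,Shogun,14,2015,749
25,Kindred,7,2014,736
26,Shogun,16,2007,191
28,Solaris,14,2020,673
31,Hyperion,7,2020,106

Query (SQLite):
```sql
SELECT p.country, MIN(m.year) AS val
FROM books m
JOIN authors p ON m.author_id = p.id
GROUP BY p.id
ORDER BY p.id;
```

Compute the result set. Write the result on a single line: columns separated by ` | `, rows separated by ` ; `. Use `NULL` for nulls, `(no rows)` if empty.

Join each books row to its authors via author_id.
Group joined rows by authors.id; compute MIN(m.year) per group.
  7: ids {5, 25, 31} → MIN(m.year)=1961
  8: ids {21} → MIN(m.year)=2004
  9: ids {16} → MIN(m.year)=1997
  14: ids {22, 23, 28} → MIN(m.year)=1974
  16: ids {14, 26} → MIN(m.year)=1970

UK | 1961 ; Germany | 2004 ; Chile | 1997 ; Chile | 1974 ; Japan | 1970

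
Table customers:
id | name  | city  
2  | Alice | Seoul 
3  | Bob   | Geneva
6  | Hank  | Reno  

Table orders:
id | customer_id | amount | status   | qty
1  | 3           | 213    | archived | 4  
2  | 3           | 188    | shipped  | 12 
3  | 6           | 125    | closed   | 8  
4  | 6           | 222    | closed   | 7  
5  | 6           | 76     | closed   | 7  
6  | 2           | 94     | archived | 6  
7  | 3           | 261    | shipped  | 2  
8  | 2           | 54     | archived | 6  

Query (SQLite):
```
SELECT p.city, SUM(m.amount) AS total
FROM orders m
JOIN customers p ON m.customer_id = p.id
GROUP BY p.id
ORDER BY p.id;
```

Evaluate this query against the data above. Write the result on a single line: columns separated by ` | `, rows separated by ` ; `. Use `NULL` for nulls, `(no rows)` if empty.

Join each orders row to its customers via customer_id.
Group joined rows by customers.id; compute SUM(m.amount) per group.
  2: ids {6, 8} → SUM(m.amount)=148
  3: ids {1, 2, 7} → SUM(m.amount)=662
  6: ids {3, 4, 5} → SUM(m.amount)=423

Seoul | 148 ; Geneva | 662 ; Reno | 423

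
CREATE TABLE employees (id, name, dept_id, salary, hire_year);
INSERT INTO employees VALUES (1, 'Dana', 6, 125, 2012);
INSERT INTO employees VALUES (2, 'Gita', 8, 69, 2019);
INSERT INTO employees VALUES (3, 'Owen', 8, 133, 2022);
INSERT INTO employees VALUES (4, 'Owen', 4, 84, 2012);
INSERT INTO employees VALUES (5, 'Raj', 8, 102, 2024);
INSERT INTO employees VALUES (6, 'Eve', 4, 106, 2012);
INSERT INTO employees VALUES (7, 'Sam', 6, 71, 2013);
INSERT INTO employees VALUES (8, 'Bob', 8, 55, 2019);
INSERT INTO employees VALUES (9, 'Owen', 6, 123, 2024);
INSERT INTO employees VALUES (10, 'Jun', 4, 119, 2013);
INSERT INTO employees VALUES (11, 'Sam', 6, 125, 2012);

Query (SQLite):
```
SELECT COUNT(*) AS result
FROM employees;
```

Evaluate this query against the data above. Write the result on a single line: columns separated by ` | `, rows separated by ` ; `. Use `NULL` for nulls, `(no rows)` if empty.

11

All salary values: [125, 69, 133, 84, 102, 106, 71, 55, 123, 119, 125].
COUNT(*) counts rows → 11.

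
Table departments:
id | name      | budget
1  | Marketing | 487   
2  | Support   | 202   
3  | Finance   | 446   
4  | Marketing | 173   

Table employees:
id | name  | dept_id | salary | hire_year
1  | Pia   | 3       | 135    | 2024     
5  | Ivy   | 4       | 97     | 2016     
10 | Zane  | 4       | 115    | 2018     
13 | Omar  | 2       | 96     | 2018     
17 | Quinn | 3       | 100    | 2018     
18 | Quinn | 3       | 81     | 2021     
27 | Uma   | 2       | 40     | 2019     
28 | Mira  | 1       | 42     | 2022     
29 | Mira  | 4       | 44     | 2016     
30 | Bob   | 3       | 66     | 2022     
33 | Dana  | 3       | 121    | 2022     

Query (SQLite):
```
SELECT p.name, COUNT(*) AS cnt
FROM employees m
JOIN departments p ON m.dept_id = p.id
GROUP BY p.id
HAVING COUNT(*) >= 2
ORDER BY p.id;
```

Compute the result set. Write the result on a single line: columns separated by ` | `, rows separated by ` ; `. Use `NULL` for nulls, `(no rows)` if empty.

Support | 2 ; Finance | 5 ; Marketing | 3

Join each employees row to its departments via dept_id.
Group joined rows by departments.id; compute COUNT(*) per group.
HAVING: keep groups with count ≥ 2.
  1: ids {28} → COUNT(*)=1
  2: ids {13, 27} → COUNT(*)=2
  3: ids {1, 17, 18, 30, 33} → COUNT(*)=5
  4: ids {5, 10, 29} → COUNT(*)=3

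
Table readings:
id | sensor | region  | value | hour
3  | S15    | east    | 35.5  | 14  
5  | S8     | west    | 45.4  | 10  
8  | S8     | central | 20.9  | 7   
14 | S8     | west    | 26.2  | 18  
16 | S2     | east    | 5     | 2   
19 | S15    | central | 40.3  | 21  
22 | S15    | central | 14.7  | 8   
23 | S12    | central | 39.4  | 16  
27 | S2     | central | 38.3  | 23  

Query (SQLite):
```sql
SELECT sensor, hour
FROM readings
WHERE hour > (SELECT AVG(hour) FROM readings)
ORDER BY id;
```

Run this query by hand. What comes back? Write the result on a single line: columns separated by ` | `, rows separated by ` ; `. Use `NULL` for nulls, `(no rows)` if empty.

Scalar subquery: AVG(hour) over all readings rows = 13.222222 (≈; comparison uses full precision).
Keep rows where hour > that value.

S15 | 14 ; S8 | 18 ; S15 | 21 ; S12 | 16 ; S2 | 23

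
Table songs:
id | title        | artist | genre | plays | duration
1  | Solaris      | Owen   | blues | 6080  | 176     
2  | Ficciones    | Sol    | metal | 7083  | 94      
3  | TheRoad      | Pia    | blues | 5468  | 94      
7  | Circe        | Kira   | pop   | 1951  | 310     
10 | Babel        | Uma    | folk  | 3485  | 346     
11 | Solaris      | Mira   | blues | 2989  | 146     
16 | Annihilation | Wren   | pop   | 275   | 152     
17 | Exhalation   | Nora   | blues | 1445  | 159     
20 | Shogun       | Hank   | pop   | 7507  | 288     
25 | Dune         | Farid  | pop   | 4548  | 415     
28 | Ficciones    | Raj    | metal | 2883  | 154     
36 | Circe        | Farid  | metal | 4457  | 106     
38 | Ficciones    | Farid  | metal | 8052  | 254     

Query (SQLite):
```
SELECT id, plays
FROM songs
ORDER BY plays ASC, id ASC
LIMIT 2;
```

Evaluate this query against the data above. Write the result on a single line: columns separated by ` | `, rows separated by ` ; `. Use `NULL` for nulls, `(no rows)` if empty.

16 | 275 ; 17 | 1445

Sort by plays asc, tiebreak id asc: (275, id=16), (1445, id=17), (1951, id=7), (2883, id=28), (2989, id=11) …. Take first 2.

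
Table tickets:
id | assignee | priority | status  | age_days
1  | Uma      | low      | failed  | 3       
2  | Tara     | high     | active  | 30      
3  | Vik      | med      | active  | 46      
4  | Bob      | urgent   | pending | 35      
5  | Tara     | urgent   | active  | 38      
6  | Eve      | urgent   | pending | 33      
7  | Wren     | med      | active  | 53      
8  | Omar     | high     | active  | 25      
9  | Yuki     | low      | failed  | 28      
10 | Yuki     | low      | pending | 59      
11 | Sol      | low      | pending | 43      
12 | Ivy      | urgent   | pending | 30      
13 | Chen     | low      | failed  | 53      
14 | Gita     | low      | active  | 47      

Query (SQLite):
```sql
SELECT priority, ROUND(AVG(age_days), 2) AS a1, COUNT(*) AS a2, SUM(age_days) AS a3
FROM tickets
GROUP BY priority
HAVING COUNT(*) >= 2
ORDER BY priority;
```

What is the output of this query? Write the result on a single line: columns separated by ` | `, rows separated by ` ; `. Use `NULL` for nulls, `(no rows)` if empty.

Group tickets by priority.
Per group compute: ROUND(AVG(age_days), 2), COUNT(*), SUM(age_days).
HAVING: drop groups with fewer than 2 rows.
  high: ids {2, 8} → ROUND(AVG(age_days), 2)=27.5, COUNT(*)=2, SUM(age_days)=55
  low: ids {1, 9, 10, 11, 13, 14} → ROUND(AVG(age_days), 2)=38.83, COUNT(*)=6, SUM(age_days)=233
  med: ids {3, 7} → ROUND(AVG(age_days), 2)=49.5, COUNT(*)=2, SUM(age_days)=99
  urgent: ids {4, 5, 6, 12} → ROUND(AVG(age_days), 2)=34, COUNT(*)=4, SUM(age_days)=136

high | 27.5 | 2 | 55 ; low | 38.83 | 6 | 233 ; med | 49.5 | 2 | 99 ; urgent | 34 | 4 | 136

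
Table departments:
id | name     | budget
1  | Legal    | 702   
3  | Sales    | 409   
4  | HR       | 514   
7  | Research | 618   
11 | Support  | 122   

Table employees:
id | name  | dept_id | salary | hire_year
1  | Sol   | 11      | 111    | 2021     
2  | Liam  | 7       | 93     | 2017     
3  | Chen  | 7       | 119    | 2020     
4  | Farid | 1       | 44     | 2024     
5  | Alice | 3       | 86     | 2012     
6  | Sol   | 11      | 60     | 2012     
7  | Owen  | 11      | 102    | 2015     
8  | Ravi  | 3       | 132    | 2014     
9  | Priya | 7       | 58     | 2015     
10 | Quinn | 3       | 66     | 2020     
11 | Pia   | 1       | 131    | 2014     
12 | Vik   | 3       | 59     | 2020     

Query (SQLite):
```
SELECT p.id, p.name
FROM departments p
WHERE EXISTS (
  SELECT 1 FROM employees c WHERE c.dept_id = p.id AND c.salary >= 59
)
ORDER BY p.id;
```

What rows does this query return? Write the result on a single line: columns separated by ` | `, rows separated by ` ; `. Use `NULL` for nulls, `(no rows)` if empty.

For each departments row, check whether any employees with matching dept_id has salary >= 59.
Keep rows where that is true.

1 | Legal ; 3 | Sales ; 7 | Research ; 11 | Support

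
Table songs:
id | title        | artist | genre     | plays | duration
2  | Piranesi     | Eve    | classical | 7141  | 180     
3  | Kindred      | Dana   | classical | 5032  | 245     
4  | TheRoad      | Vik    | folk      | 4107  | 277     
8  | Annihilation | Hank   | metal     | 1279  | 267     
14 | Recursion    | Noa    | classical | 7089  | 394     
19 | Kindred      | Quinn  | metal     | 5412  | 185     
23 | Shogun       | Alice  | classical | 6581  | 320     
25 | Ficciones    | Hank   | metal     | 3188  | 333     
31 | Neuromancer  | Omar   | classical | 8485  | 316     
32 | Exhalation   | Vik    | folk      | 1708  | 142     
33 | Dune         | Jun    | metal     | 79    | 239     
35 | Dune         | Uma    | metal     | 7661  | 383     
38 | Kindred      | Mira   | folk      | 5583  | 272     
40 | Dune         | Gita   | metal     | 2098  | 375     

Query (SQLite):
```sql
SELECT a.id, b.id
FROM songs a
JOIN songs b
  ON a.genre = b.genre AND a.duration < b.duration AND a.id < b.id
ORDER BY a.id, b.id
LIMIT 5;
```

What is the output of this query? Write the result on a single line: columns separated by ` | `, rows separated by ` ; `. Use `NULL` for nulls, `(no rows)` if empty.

2 | 3 ; 2 | 14 ; 2 | 23 ; 2 | 31 ; 3 | 14

Pairs (a,b) with same genre, a.duration < b.duration, a.id < b.id.
genre groups: classical:{2,3,14,23,31} folk:{4,32,38} metal:{8,19,25,33,35,40}
Ordered by (a.id, b.id); first 5.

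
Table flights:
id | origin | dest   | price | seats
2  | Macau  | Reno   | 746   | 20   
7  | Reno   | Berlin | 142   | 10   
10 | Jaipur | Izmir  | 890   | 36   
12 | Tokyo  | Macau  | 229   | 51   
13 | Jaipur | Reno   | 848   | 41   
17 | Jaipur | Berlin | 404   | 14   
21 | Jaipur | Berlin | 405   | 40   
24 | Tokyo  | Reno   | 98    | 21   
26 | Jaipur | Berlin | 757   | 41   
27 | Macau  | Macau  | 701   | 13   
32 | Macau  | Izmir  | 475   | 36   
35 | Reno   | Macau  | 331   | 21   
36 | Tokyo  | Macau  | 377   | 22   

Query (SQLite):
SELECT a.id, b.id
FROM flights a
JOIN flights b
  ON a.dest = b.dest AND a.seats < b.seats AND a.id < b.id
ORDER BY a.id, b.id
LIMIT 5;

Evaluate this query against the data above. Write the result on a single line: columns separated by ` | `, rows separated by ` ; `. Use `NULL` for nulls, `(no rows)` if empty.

Pairs (a,b) with same dest, a.seats < b.seats, a.id < b.id.
dest groups: Berlin:{7,17,21,26} Izmir:{10,32} Macau:{12,27,35,36} Reno:{2,13,24}
Ordered by (a.id, b.id); first 5.

2 | 13 ; 2 | 24 ; 7 | 17 ; 7 | 21 ; 7 | 26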